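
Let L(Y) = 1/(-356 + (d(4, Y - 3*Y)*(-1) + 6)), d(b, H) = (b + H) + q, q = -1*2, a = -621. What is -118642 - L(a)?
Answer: -189115347/1594 ≈ -1.1864e+5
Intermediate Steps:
q = -2
d(b, H) = -2 + H + b (d(b, H) = (b + H) - 2 = (H + b) - 2 = -2 + H + b)
L(Y) = 1/(-352 + 2*Y) (L(Y) = 1/(-356 + ((-2 + (Y - 3*Y) + 4)*(-1) + 6)) = 1/(-356 + ((-2 - 2*Y + 4)*(-1) + 6)) = 1/(-356 + ((2 - 2*Y)*(-1) + 6)) = 1/(-356 + ((-2 + 2*Y) + 6)) = 1/(-356 + (4 + 2*Y)) = 1/(-352 + 2*Y))
-118642 - L(a) = -118642 - 1/(2*(-176 - 621)) = -118642 - 1/(2*(-797)) = -118642 - (-1)/(2*797) = -118642 - 1*(-1/1594) = -118642 + 1/1594 = -189115347/1594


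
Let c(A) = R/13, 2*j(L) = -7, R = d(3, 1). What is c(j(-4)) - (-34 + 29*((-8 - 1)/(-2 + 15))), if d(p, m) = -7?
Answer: 696/13 ≈ 53.538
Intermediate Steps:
R = -7
j(L) = -7/2 (j(L) = (½)*(-7) = -7/2)
c(A) = -7/13
c(j(-4)) - (-34 + 29*((-8 - 1)/(-2 + 15))) = -7/13 - (-34 + 29*((-8 - 1)/(-2 + 15))) = -7/13 - (-34 + 29*(-9/13)) = -7/13 - (-34 - 261/13) = -7/13 - 1*(-703/13) = -7/13 + 703/13 = 696/13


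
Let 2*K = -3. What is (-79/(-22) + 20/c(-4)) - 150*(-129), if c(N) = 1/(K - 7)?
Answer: 422039/22 ≈ 19184.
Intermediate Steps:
K = -3/2 (K = (½)*(-3) = -3/2 ≈ -1.5000)
c(N) = -2/17 (c(N) = 1/(-3/2 - 7) = 1/(-17/2) = -2/17)
(-79/(-22) + 20/c(-4)) - 150*(-129) = (-79/(-22) + 20/(-2/17)) - 150*(-129) = (-79*(-1/22) + 20*(-17/2)) + 19350 = (79/22 - 170) + 19350 = -3661/22 + 19350 = 422039/22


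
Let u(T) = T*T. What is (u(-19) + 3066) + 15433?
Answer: 18860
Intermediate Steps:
u(T) = T²
(u(-19) + 3066) + 15433 = ((-19)² + 3066) + 15433 = (361 + 3066) + 15433 = 3427 + 15433 = 18860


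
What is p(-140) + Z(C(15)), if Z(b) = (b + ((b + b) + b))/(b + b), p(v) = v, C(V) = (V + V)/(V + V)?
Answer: -138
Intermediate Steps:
C(V) = 1 (C(V) = (2*V)/((2*V)) = (2*V)*(1/(2*V)) = 1)
Z(b) = 2 (Z(b) = (b + (2*b + b))/((2*b)) = (b + 3*b)*(1/(2*b)) = (4*b)*(1/(2*b)) = 2)
p(-140) + Z(C(15)) = -140 + 2 = -138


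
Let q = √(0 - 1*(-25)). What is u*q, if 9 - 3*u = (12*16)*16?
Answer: -5105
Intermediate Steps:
u = -1021 (u = 3 - 12*16*16/3 = 3 - 64*16 = 3 - ⅓*3072 = 3 - 1024 = -1021)
q = 5 (q = √(0 + 25) = √25 = 5)
u*q = -1021*5 = -5105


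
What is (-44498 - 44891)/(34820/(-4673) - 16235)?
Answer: 417714797/75900975 ≈ 5.5034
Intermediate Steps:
(-44498 - 44891)/(34820/(-4673) - 16235) = -89389/(34820*(-1/4673) - 16235) = -89389/(-34820/4673 - 16235) = -89389/(-75900975/4673) = -89389*(-4673/75900975) = 417714797/75900975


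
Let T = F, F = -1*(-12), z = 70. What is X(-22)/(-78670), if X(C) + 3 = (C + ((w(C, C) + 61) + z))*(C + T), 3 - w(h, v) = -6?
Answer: 1183/78670 ≈ 0.015037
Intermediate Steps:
w(h, v) = 9 (w(h, v) = 3 - 1*(-6) = 3 + 6 = 9)
F = 12
T = 12
X(C) = -3 + (12 + C)*(140 + C) (X(C) = -3 + (C + ((9 + 61) + 70))*(C + 12) = -3 + (C + (70 + 70))*(12 + C) = -3 + (C + 140)*(12 + C) = -3 + (140 + C)*(12 + C) = -3 + (12 + C)*(140 + C))
X(-22)/(-78670) = (1677 + (-22)² + 152*(-22))/(-78670) = (1677 + 484 - 3344)*(-1/78670) = -1183*(-1/78670) = 1183/78670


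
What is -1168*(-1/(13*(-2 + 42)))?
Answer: 146/65 ≈ 2.2462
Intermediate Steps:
-1168*(-1/(13*(-2 + 42))) = -1168/(40*(-13)) = -1168/(-520) = -1168*(-1/520) = 146/65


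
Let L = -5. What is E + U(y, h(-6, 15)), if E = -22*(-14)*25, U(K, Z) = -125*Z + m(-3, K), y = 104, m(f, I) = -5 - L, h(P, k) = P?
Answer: 8450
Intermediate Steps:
m(f, I) = 0 (m(f, I) = -5 - 1*(-5) = -5 + 5 = 0)
U(K, Z) = -125*Z (U(K, Z) = -125*Z + 0 = -125*Z)
E = 7700 (E = 308*25 = 7700)
E + U(y, h(-6, 15)) = 7700 - 125*(-6) = 7700 + 750 = 8450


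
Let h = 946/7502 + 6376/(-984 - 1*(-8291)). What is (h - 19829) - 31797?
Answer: -128633344645/2491687 ≈ -51625.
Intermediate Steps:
h = 2488417/2491687 (h = 946*(1/7502) + 6376/(-984 + 8291) = 43/341 + 6376/7307 = 2488417/2491687 ≈ 0.99869)
(h - 19829) - 31797 = (2488417/2491687 - 19829) - 31797 = -49405173106/2491687 - 31797 = -128633344645/2491687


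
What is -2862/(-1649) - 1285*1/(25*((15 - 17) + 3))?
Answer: -409483/8245 ≈ -49.664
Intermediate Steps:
-2862/(-1649) - 1285*1/(25*((15 - 17) + 3)) = -2862*(-1/1649) - 1285*1/(25*(-2 + 3)) = 2862/1649 - 1285/(25*1) = 2862/1649 - 1285/25 = 2862/1649 - 1285*1/25 = 2862/1649 - 257/5 = -409483/8245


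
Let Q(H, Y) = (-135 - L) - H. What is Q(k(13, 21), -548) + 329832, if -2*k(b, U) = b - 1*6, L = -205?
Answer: 659811/2 ≈ 3.2991e+5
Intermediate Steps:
k(b, U) = 3 - b/2 (k(b, U) = -(b - 1*6)/2 = -(b - 6)/2 = -(-6 + b)/2 = 3 - b/2)
Q(H, Y) = 70 - H (Q(H, Y) = (-135 - 1*(-205)) - H = (-135 + 205) - H = 70 - H)
Q(k(13, 21), -548) + 329832 = (70 - (3 - ½*13)) + 329832 = (70 - (3 - 13/2)) + 329832 = (70 - 1*(-7/2)) + 329832 = (70 + 7/2) + 329832 = 147/2 + 329832 = 659811/2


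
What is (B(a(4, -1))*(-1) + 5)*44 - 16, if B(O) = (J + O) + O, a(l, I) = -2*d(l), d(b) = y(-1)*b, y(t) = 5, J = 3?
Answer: 3592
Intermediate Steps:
d(b) = 5*b
a(l, I) = -10*l
B(O) = 3 + 2*O (B(O) = (3 + O) + O = 3 + 2*O)
(B(a(4, -1))*(-1) + 5)*44 - 16 = ((3 + 2*(-10*4))*(-1) + 5)*44 - 16 = ((3 + 2*(-40))*(-1) + 5)*44 - 16 = ((3 - 80)*(-1) + 5)*44 - 16 = (-77*(-1) + 5)*44 - 16 = (77 + 5)*44 - 16 = 82*44 - 16 = 3608 - 16 = 3592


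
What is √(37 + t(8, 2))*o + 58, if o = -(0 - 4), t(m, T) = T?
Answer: 58 + 4*√39 ≈ 82.980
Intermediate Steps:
o = 4 (o = -1*(-4) = 4)
√(37 + t(8, 2))*o + 58 = √(37 + 2)*4 + 58 = √39*4 + 58 = 4*√39 + 58 = 58 + 4*√39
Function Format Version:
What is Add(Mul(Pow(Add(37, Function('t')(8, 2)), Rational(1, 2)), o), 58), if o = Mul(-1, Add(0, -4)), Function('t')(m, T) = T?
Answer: Add(58, Mul(4, Pow(39, Rational(1, 2)))) ≈ 82.980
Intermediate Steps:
o = 4 (o = Mul(-1, -4) = 4)
Add(Mul(Pow(Add(37, Function('t')(8, 2)), Rational(1, 2)), o), 58) = Add(Mul(Pow(Add(37, 2), Rational(1, 2)), 4), 58) = Add(Mul(Pow(39, Rational(1, 2)), 4), 58) = Add(Mul(4, Pow(39, Rational(1, 2))), 58) = Add(58, Mul(4, Pow(39, Rational(1, 2))))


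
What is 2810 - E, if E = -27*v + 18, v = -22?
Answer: 2198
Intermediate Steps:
E = 612 (E = -27*(-22) + 18 = 594 + 18 = 612)
2810 - E = 2810 - 1*612 = 2810 - 612 = 2198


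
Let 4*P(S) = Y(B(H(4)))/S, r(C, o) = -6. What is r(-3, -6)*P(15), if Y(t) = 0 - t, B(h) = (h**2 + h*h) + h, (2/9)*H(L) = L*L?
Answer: 1044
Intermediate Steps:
H(L) = 9*L**2/2 (H(L) = 9*(L*L)/2 = 9*L**2/2)
B(h) = h + 2*h**2 (B(h) = (h**2 + h**2) + h = 2*h**2 + h = h + 2*h**2)
Y(t) = -t
P(S) = -2610/S (P(S) = ((-(9/2)*4**2*(1 + 2*((9/2)*4**2)))/S)/4 = ((-(9/2)*16*(1 + 2*((9/2)*16)))/S)/4 = ((-72*(1 + 2*72))/S)/4 = ((-72*(1 + 144))/S)/4 = ((-72*145)/S)/4 = ((-1*10440)/S)/4 = (-10440/S)/4 = -2610/S)
r(-3, -6)*P(15) = -(-15660)/15 = -6*(-174) = 1044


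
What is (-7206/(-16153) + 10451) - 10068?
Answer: 6193805/16153 ≈ 383.45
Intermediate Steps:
(-7206/(-16153) + 10451) - 10068 = (-7206*(-1/16153) + 10451) - 10068 = (7206/16153 + 10451) - 10068 = 168822209/16153 - 10068 = 6193805/16153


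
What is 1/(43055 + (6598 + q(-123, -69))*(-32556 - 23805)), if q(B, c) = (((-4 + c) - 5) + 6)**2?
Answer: -1/664002247 ≈ -1.5060e-9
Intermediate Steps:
q(B, c) = (-3 + c)**2 (q(B, c) = ((-9 + c) + 6)**2 = (-3 + c)**2)
1/(43055 + (6598 + q(-123, -69))*(-32556 - 23805)) = 1/(43055 + (6598 + (-3 - 69)**2)*(-32556 - 23805)) = 1/(43055 + (6598 + (-72)**2)*(-56361)) = 1/(43055 + (6598 + 5184)*(-56361)) = 1/(43055 + 11782*(-56361)) = 1/(43055 - 664045302) = 1/(-664002247) = -1/664002247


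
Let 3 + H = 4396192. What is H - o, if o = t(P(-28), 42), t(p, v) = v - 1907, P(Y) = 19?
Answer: 4398054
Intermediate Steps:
t(p, v) = -1907 + v
H = 4396189 (H = -3 + 4396192 = 4396189)
o = -1865 (o = -1907 + 42 = -1865)
H - o = 4396189 - 1*(-1865) = 4396189 + 1865 = 4398054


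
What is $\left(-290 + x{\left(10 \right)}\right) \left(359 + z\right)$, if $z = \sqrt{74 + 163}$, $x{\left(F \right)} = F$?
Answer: $-100520 - 280 \sqrt{237} \approx -1.0483 \cdot 10^{5}$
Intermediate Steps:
$z = \sqrt{237} \approx 15.395$
$\left(-290 + x{\left(10 \right)}\right) \left(359 + z\right) = \left(-290 + 10\right) \left(359 + \sqrt{237}\right) = - 280 \left(359 + \sqrt{237}\right) = -100520 - 280 \sqrt{237}$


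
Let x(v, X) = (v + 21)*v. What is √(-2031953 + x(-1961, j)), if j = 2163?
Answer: √1772387 ≈ 1331.3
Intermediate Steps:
x(v, X) = v*(21 + v) (x(v, X) = (21 + v)*v = v*(21 + v))
√(-2031953 + x(-1961, j)) = √(-2031953 - 1961*(21 - 1961)) = √(-2031953 - 1961*(-1940)) = √(-2031953 + 3804340) = √1772387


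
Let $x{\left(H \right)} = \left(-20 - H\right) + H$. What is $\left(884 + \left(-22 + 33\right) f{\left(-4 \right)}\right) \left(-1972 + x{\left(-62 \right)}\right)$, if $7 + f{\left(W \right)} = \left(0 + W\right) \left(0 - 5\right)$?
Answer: $-2045784$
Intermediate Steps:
$f{\left(W \right)} = -7 - 5 W$ ($f{\left(W \right)} = -7 + \left(0 + W\right) \left(0 - 5\right) = -7 + W \left(-5\right) = -7 - 5 W$)
$x{\left(H \right)} = -20$
$\left(884 + \left(-22 + 33\right) f{\left(-4 \right)}\right) \left(-1972 + x{\left(-62 \right)}\right) = \left(884 + \left(-22 + 33\right) \left(-7 - -20\right)\right) \left(-1972 - 20\right) = \left(884 + 11 \left(-7 + 20\right)\right) \left(-1992\right) = \left(884 + 11 \cdot 13\right) \left(-1992\right) = \left(884 + 143\right) \left(-1992\right) = 1027 \left(-1992\right) = -2045784$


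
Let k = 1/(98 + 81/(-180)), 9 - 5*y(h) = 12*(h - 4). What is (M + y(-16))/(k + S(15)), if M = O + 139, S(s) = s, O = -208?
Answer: -187296/146425 ≈ -1.2791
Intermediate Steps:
y(h) = 57/5 - 12*h/5 (y(h) = 9/5 - 12*(h - 4)/5 = 9/5 - 12*(-4 + h)/5 = 9/5 - (-48 + 12*h)/5 = 9/5 + (48/5 - 12*h/5) = 57/5 - 12*h/5)
M = -69 (M = -208 + 139 = -69)
k = 20/1951 (k = 1/(98 + 81*(-1/180)) = 1/(98 - 9/20) = 1/(1951/20) = 20/1951 ≈ 0.010251)
(M + y(-16))/(k + S(15)) = (-69 + (57/5 - 12/5*(-16)))/(20/1951 + 15) = (-69 + (57/5 + 192/5))/(29285/1951) = (-69 + 249/5)*(1951/29285) = -96/5*1951/29285 = -187296/146425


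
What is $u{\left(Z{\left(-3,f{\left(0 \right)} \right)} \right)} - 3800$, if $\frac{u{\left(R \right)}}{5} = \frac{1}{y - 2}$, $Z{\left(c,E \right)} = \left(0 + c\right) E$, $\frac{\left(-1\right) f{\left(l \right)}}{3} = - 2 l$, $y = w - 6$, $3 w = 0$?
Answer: $- \frac{30405}{8} \approx -3800.6$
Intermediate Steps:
$w = 0$ ($w = \frac{1}{3} \cdot 0 = 0$)
$y = -6$ ($y = 0 - 6 = -6$)
$f{\left(l \right)} = 6 l$ ($f{\left(l \right)} = - 3 \left(- 2 l\right) = 6 l$)
$Z{\left(c,E \right)} = E c$ ($Z{\left(c,E \right)} = c E = E c$)
$u{\left(R \right)} = - \frac{5}{8}$ ($u{\left(R \right)} = \frac{5}{-6 - 2} = \frac{5}{-8} = 5 \left(- \frac{1}{8}\right) = - \frac{5}{8}$)
$u{\left(Z{\left(-3,f{\left(0 \right)} \right)} \right)} - 3800 = - \frac{5}{8} - 3800 = - \frac{30405}{8}$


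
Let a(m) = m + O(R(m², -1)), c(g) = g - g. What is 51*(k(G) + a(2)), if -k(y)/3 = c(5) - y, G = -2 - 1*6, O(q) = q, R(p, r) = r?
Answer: -1173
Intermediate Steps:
c(g) = 0
a(m) = -1 + m (a(m) = m - 1 = -1 + m)
G = -8 (G = -2 - 6 = -8)
k(y) = 3*y (k(y) = -3*(0 - y) = -(-3)*y = 3*y)
51*(k(G) + a(2)) = 51*(3*(-8) + (-1 + 2)) = 51*(-24 + 1) = 51*(-23) = -1173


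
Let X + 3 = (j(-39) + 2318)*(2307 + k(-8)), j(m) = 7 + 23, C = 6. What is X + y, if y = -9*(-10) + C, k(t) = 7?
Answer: 5433365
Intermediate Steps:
j(m) = 30
y = 96 (y = -9*(-10) + 6 = 90 + 6 = 96)
X = 5433269 (X = -3 + (30 + 2318)*(2307 + 7) = -3 + 2348*2314 = -3 + 5433272 = 5433269)
X + y = 5433269 + 96 = 5433365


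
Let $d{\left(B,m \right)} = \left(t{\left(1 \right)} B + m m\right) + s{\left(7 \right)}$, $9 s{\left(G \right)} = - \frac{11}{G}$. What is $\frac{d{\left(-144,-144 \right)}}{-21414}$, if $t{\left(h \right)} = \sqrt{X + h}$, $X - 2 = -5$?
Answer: $- \frac{1306357}{1349082} + \frac{24 i \sqrt{2}}{3569} \approx -0.96833 + 0.00951 i$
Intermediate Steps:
$X = -3$ ($X = 2 - 5 = -3$)
$s{\left(G \right)} = - \frac{11}{9 G}$ ($s{\left(G \right)} = \frac{\left(-11\right) \frac{1}{G}}{9} = - \frac{11}{9 G}$)
$t{\left(h \right)} = \sqrt{-3 + h}$
$d{\left(B,m \right)} = - \frac{11}{63} + m^{2} + i B \sqrt{2}$ ($d{\left(B,m \right)} = \left(\sqrt{-3 + 1} B + m m\right) - \frac{11}{9 \cdot 7} = \left(\sqrt{-2} B + m^{2}\right) - \frac{11}{63} = \left(i \sqrt{2} B + m^{2}\right) - \frac{11}{63} = \left(i B \sqrt{2} + m^{2}\right) - \frac{11}{63} = \left(m^{2} + i B \sqrt{2}\right) - \frac{11}{63} = - \frac{11}{63} + m^{2} + i B \sqrt{2}$)
$\frac{d{\left(-144,-144 \right)}}{-21414} = \frac{- \frac{11}{63} + \left(-144\right)^{2} + i \left(-144\right) \sqrt{2}}{-21414} = \left(- \frac{11}{63} + 20736 - 144 i \sqrt{2}\right) \left(- \frac{1}{21414}\right) = \left(\frac{1306357}{63} - 144 i \sqrt{2}\right) \left(- \frac{1}{21414}\right) = - \frac{1306357}{1349082} + \frac{24 i \sqrt{2}}{3569}$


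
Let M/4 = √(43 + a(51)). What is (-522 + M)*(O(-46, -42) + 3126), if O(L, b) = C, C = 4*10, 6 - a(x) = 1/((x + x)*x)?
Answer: -1652652 + 6332*√509794/51 ≈ -1.5640e+6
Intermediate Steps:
a(x) = 6 - 1/(2*x²) (a(x) = 6 - 1/((x + x)*x) = 6 - 1/((2*x)*x) = 6 - 1/(2*x)/x = 6 - 1/(2*x²))
C = 40
O(L, b) = 40
M = 2*√509794/51 (M = 4*√(43 + (6 - ½/51²)) = 4*√(43 + (6 - ½*1/2601)) = 4*√(43 + (6 - 1/5202)) = 4*√(43 + 31211/5202) = 4*√(254897/5202) = 4*(√509794/102) = 2*√509794/51 ≈ 28.000)
(-522 + M)*(O(-46, -42) + 3126) = (-522 + 2*√509794/51)*(40 + 3126) = (-522 + 2*√509794/51)*3166 = -1652652 + 6332*√509794/51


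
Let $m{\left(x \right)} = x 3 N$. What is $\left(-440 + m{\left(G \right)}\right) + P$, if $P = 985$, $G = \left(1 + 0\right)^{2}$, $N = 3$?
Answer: $554$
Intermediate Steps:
$G = 1$ ($G = 1^{2} = 1$)
$m{\left(x \right)} = 9 x$ ($m{\left(x \right)} = x 3 \cdot 3 = 3 x 3 = 9 x$)
$\left(-440 + m{\left(G \right)}\right) + P = \left(-440 + 9 \cdot 1\right) + 985 = \left(-440 + 9\right) + 985 = -431 + 985 = 554$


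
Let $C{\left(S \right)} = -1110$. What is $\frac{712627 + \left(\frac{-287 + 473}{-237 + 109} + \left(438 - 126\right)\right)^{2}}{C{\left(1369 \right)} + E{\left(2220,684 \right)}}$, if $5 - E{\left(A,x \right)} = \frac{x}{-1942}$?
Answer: $- \frac{3217831678307}{4393422848} \approx -732.42$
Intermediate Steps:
$E{\left(A,x \right)} = 5 + \frac{x}{1942}$ ($E{\left(A,x \right)} = 5 - \frac{x}{-1942} = 5 - x \left(- \frac{1}{1942}\right) = 5 - - \frac{x}{1942} = 5 + \frac{x}{1942}$)
$\frac{712627 + \left(\frac{-287 + 473}{-237 + 109} + \left(438 - 126\right)\right)^{2}}{C{\left(1369 \right)} + E{\left(2220,684 \right)}} = \frac{712627 + \left(\frac{-287 + 473}{-237 + 109} + \left(438 - 126\right)\right)^{2}}{-1110 + \left(5 + \frac{1}{1942} \cdot 684\right)} = \frac{712627 + \left(\frac{186}{-128} + 312\right)^{2}}{-1110 + \left(5 + \frac{342}{971}\right)} = \frac{712627 + \left(186 \left(- \frac{1}{128}\right) + 312\right)^{2}}{-1110 + \frac{5197}{971}} = \frac{712627 + \left(- \frac{93}{64} + 312\right)^{2}}{- \frac{1072613}{971}} = \left(712627 + \left(\frac{19875}{64}\right)^{2}\right) \left(- \frac{971}{1072613}\right) = \left(712627 + \frac{395015625}{4096}\right) \left(- \frac{971}{1072613}\right) = \frac{3313935817}{4096} \left(- \frac{971}{1072613}\right) = - \frac{3217831678307}{4393422848}$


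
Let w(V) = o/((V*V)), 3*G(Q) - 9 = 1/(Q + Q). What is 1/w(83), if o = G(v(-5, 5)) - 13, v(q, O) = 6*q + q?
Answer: -1446690/2101 ≈ -688.57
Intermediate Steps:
v(q, O) = 7*q
G(Q) = 3 + 1/(6*Q) (G(Q) = 3 + 1/(3*(Q + Q)) = 3 + 1/(3*((2*Q))) = 3 + (1/(2*Q))/3 = 3 + 1/(6*Q))
o = -2101/210 (o = (3 + 1/(6*((7*(-5))))) - 13 = (3 + (⅙)/(-35)) - 13 = (3 + (⅙)*(-1/35)) - 13 = (3 - 1/210) - 13 = 629/210 - 13 = -2101/210 ≈ -10.005)
w(V) = -2101/(210*V²)
1/w(83) = 1/(-2101/210/83²) = 1/(-2101/210*1/6889) = 1/(-2101/1446690) = -1446690/2101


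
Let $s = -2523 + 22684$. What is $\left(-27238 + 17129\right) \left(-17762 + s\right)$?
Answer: $-24251491$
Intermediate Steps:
$s = 20161$
$\left(-27238 + 17129\right) \left(-17762 + s\right) = \left(-27238 + 17129\right) \left(-17762 + 20161\right) = \left(-10109\right) 2399 = -24251491$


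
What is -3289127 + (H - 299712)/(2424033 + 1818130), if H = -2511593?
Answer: -13953015673006/4242163 ≈ -3.2891e+6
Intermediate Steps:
-3289127 + (H - 299712)/(2424033 + 1818130) = -3289127 + (-2511593 - 299712)/(2424033 + 1818130) = -3289127 - 2811305/4242163 = -13953015673006/4242163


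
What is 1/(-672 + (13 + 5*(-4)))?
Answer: -1/679 ≈ -0.0014728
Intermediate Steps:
1/(-672 + (13 + 5*(-4))) = 1/(-672 + (13 - 20)) = 1/(-672 - 7) = 1/(-679) = -1/679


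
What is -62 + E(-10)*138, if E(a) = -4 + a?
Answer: -1994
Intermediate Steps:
-62 + E(-10)*138 = -62 + (-4 - 10)*138 = -62 - 14*138 = -62 - 1932 = -1994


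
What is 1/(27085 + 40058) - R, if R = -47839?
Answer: 3212053978/67143 ≈ 47839.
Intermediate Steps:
1/(27085 + 40058) - R = 1/(27085 + 40058) - 1*(-47839) = 1/67143 + 47839 = 3212053978/67143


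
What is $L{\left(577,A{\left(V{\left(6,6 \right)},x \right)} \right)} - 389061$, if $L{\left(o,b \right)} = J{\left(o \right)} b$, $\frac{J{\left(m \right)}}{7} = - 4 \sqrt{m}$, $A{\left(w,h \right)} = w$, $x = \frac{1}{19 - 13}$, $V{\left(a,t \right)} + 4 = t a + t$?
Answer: $-389061 - 1064 \sqrt{577} \approx -4.1462 \cdot 10^{5}$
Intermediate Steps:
$V{\left(a,t \right)} = -4 + t + a t$ ($V{\left(a,t \right)} = -4 + \left(t a + t\right) = -4 + \left(a t + t\right) = -4 + \left(t + a t\right) = -4 + t + a t$)
$x = \frac{1}{6} \approx 0.16667$
$J{\left(m \right)} = - 28 \sqrt{m}$ ($J{\left(m \right)} = 7 \left(- 4 \sqrt{m}\right) = - 28 \sqrt{m}$)
$L{\left(o,b \right)} = - 28 b \sqrt{o}$ ($L{\left(o,b \right)} = - 28 \sqrt{o} b = - 28 b \sqrt{o}$)
$L{\left(577,A{\left(V{\left(6,6 \right)},x \right)} \right)} - 389061 = - 28 \left(-4 + 6 + 6 \cdot 6\right) \sqrt{577} - 389061 = - 28 \left(-4 + 6 + 36\right) \sqrt{577} - 389061 = \left(-28\right) 38 \sqrt{577} - 389061 = - 1064 \sqrt{577} - 389061 = -389061 - 1064 \sqrt{577}$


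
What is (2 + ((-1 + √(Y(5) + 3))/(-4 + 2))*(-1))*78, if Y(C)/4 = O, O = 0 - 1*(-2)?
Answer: 117 + 39*√11 ≈ 246.35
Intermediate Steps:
O = 2 (O = 0 + 2 = 2)
Y(C) = 8 (Y(C) = 4*2 = 8)
(2 + ((-1 + √(Y(5) + 3))/(-4 + 2))*(-1))*78 = (2 + ((-1 + √(8 + 3))/(-4 + 2))*(-1))*78 = (2 + ((-1 + √11)/(-2))*(-1))*78 = (2 + ((-1 + √11)*(-½))*(-1))*78 = (2 + (½ - √11/2)*(-1))*78 = (2 + (-½ + √11/2))*78 = (3/2 + √11/2)*78 = 117 + 39*√11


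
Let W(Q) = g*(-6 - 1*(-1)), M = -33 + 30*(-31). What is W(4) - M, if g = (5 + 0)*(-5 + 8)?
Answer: 888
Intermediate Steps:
M = -963 (M = -33 - 930 = -963)
g = 15 (g = 5*3 = 15)
W(Q) = -75 (W(Q) = 15*(-6 - 1*(-1)) = 15*(-6 + 1) = 15*(-5) = -75)
W(4) - M = -75 - 1*(-963) = -75 + 963 = 888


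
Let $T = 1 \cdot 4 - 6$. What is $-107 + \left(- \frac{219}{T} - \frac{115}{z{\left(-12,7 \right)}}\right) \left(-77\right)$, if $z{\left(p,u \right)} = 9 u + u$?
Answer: $-8412$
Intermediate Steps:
$z{\left(p,u \right)} = 10 u$
$T = -2$ ($T = 4 - 6 = -2$)
$-107 + \left(- \frac{219}{T} - \frac{115}{z{\left(-12,7 \right)}}\right) \left(-77\right) = -107 + \left(- \frac{219}{-2} - \frac{115}{10 \cdot 7}\right) \left(-77\right) = -107 + \left(\left(-219\right) \left(- \frac{1}{2}\right) - \frac{115}{70}\right) \left(-77\right) = -107 + \left(\frac{219}{2} - \frac{23}{14}\right) \left(-77\right) = -107 + \frac{755}{7} \left(-77\right) = -107 - 8305 = -8412$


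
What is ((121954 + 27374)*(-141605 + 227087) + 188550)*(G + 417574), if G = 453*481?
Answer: 8111764626059682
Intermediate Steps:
G = 217893
((121954 + 27374)*(-141605 + 227087) + 188550)*(G + 417574) = ((121954 + 27374)*(-141605 + 227087) + 188550)*(217893 + 417574) = (149328*85482 + 188550)*635467 = (12764856096 + 188550)*635467 = 12765044646*635467 = 8111764626059682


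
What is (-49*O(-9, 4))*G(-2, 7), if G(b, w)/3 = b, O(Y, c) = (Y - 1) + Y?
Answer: -5586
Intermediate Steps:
O(Y, c) = -1 + 2*Y (O(Y, c) = (-1 + Y) + Y = -1 + 2*Y)
G(b, w) = 3*b
(-49*O(-9, 4))*G(-2, 7) = (-49*(-1 + 2*(-9)))*(3*(-2)) = -49*(-1 - 18)*(-6) = -49*(-19)*(-6) = 931*(-6) = -5586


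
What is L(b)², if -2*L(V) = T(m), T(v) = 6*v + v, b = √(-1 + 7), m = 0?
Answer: 0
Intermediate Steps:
b = √6 ≈ 2.4495
T(v) = 7*v
L(V) = 0 (L(V) = -7*0/2 = -½*0 = 0)
L(b)² = 0² = 0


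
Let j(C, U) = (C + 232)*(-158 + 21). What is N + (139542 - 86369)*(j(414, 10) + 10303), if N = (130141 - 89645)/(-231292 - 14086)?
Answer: -510150116083451/122689 ≈ -4.1581e+9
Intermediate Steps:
j(C, U) = -31784 - 137*C (j(C, U) = (232 + C)*(-137) = -31784 - 137*C)
N = -20248/122689 (N = 40496/(-245378) = 40496*(-1/245378) = -20248/122689 ≈ -0.16504)
N + (139542 - 86369)*(j(414, 10) + 10303) = -20248/122689 + (139542 - 86369)*((-31784 - 137*414) + 10303) = -20248/122689 + 53173*((-31784 - 56718) + 10303) = -20248/122689 + 53173*(-88502 + 10303) = -20248/122689 + 53173*(-78199) = -20248/122689 - 4158075427 = -510150116083451/122689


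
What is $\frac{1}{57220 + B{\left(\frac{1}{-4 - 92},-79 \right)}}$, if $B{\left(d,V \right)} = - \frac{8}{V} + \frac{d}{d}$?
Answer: $\frac{79}{4520467} \approx 1.7476 \cdot 10^{-5}$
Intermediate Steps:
$B{\left(d,V \right)} = 1 - \frac{8}{V}$ ($B{\left(d,V \right)} = - \frac{8}{V} + 1 = 1 - \frac{8}{V}$)
$\frac{1}{57220 + B{\left(\frac{1}{-4 - 92},-79 \right)}} = \frac{1}{57220 + \frac{-8 - 79}{-79}} = \frac{1}{57220 - - \frac{87}{79}} = \frac{1}{57220 + \frac{87}{79}} = \frac{1}{\frac{4520467}{79}} = \frac{79}{4520467}$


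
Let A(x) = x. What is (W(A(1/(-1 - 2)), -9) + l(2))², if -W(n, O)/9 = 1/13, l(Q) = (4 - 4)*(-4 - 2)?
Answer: 81/169 ≈ 0.47929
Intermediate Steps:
l(Q) = 0 (l(Q) = 0*(-6) = 0)
W(n, O) = -9/13
(W(A(1/(-1 - 2)), -9) + l(2))² = (-9/13 + 0)² = (-9/13)² = 81/169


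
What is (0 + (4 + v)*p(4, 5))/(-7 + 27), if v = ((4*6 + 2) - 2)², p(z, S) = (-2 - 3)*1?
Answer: -145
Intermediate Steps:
p(z, S) = -5 (p(z, S) = -5*1 = -5)
v = 576 (v = ((24 + 2) - 2)² = (26 - 2)² = 24² = 576)
(0 + (4 + v)*p(4, 5))/(-7 + 27) = (0 + (4 + 576)*(-5))/(-7 + 27) = (0 + 580*(-5))/20 = (0 - 2900)/20 = (1/20)*(-2900) = -145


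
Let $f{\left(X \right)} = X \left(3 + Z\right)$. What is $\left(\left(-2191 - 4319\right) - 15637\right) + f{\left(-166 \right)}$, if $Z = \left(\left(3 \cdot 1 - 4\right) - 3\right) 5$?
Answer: $-19325$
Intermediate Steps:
$Z = -20$ ($Z = \left(\left(3 - 4\right) - 3\right) 5 = \left(-1 - 3\right) 5 = \left(-4\right) 5 = -20$)
$f{\left(X \right)} = - 17 X$ ($f{\left(X \right)} = X \left(3 - 20\right) = X \left(-17\right) = - 17 X$)
$\left(\left(-2191 - 4319\right) - 15637\right) + f{\left(-166 \right)} = \left(\left(-2191 - 4319\right) - 15637\right) - -2822 = \left(\left(-2191 - 4319\right) - 15637\right) + 2822 = \left(-6510 - 15637\right) + 2822 = -22147 + 2822 = -19325$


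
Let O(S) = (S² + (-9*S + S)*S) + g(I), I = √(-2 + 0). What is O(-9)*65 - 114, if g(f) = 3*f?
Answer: -36969 + 195*I*√2 ≈ -36969.0 + 275.77*I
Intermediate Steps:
I = I*√2 (I = √(-2) = I*√2 ≈ 1.4142*I)
O(S) = -7*S² + 3*I*√2 (O(S) = (S² + (-9*S + S)*S) + 3*(I*√2) = (S² + (-8*S)*S) + 3*I*√2 = (S² - 8*S²) + 3*I*√2 = -7*S² + 3*I*√2)
O(-9)*65 - 114 = (-7*(-9)² + 3*I*√2)*65 - 114 = (-7*81 + 3*I*√2)*65 - 114 = (-567 + 3*I*√2)*65 - 114 = (-36855 + 195*I*√2) - 114 = -36969 + 195*I*√2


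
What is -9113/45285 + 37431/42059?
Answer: 1311779168/1904641815 ≈ 0.68873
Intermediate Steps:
-9113/45285 + 37431/42059 = 1311779168/1904641815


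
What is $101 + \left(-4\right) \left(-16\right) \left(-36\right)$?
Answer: $-2203$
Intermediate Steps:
$101 + \left(-4\right) \left(-16\right) \left(-36\right) = 101 + 64 \left(-36\right) = 101 - 2304 = -2203$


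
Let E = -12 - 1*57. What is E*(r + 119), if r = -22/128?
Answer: -524745/64 ≈ -8199.1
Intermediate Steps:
r = -11/64 (r = -22*1/128 = -11/64 ≈ -0.17188)
E = -69 (E = -12 - 57 = -69)
E*(r + 119) = -69*(-11/64 + 119) = -69*7605/64 = -524745/64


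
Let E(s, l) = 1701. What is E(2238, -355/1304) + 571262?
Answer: 572963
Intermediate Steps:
E(2238, -355/1304) + 571262 = 1701 + 571262 = 572963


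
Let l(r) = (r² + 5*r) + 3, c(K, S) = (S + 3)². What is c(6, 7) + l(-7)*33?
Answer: 661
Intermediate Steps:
c(K, S) = (3 + S)²
l(r) = 3 + r² + 5*r
c(6, 7) + l(-7)*33 = (3 + 7)² + (3 + (-7)² + 5*(-7))*33 = 10² + (3 + 49 - 35)*33 = 100 + 17*33 = 100 + 561 = 661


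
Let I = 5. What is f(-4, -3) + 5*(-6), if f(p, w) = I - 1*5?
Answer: -30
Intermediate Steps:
f(p, w) = 0 (f(p, w) = 5 - 1*5 = 5 - 5 = 0)
f(-4, -3) + 5*(-6) = 0 + 5*(-6) = 0 - 30 = -30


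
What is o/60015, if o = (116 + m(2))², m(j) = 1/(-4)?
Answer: 214369/960240 ≈ 0.22325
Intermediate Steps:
m(j) = -¼
o = 214369/16 (o = (116 - ¼)² = (463/4)² = 214369/16 ≈ 13398.)
o/60015 = (214369/16)/60015 = (214369/16)*(1/60015) = 214369/960240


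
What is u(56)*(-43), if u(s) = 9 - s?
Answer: 2021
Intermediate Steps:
u(56)*(-43) = (9 - 1*56)*(-43) = (9 - 56)*(-43) = -47*(-43) = 2021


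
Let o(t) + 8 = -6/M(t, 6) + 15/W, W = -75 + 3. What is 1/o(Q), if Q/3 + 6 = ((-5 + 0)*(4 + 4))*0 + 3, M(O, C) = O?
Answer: -24/181 ≈ -0.13260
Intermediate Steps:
W = -72
Q = -9 (Q = -18 + 3*(((-5 + 0)*(4 + 4))*0 + 3) = -18 + 3*(-5*8*0 + 3) = -18 + 3*(-40*0 + 3) = -18 + 3*(0 + 3) = -18 + 3*3 = -18 + 9 = -9)
o(t) = -197/24 - 6/t (o(t) = -8 + (-6/t + 15/(-72)) = -8 + (-6/t + 15*(-1/72)) = -8 + (-6/t - 5/24) = -8 + (-5/24 - 6/t) = -197/24 - 6/t)
1/o(Q) = 1/(-197/24 - 6/(-9)) = 1/(-197/24 - 6*(-1/9)) = 1/(-197/24 + 2/3) = 1/(-181/24) = -24/181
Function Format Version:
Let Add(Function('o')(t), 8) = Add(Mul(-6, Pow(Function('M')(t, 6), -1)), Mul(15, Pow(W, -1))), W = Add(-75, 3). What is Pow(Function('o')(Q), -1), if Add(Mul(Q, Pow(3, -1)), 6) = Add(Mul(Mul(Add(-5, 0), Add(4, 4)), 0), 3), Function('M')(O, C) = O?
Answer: Rational(-24, 181) ≈ -0.13260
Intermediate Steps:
W = -72
Q = -9 (Q = Add(-18, Mul(3, Add(Mul(Mul(Add(-5, 0), Add(4, 4)), 0), 3))) = Add(-18, Mul(3, Add(Mul(Mul(-5, 8), 0), 3))) = Add(-18, Mul(3, Add(Mul(-40, 0), 3))) = Add(-18, Mul(3, Add(0, 3))) = Add(-18, Mul(3, 3)) = Add(-18, 9) = -9)
Function('o')(t) = Add(Rational(-197, 24), Mul(-6, Pow(t, -1))) (Function('o')(t) = Add(-8, Add(Mul(-6, Pow(t, -1)), Mul(15, Pow(-72, -1)))) = Add(-8, Add(Mul(-6, Pow(t, -1)), Mul(15, Rational(-1, 72)))) = Add(-8, Add(Mul(-6, Pow(t, -1)), Rational(-5, 24))) = Add(-8, Add(Rational(-5, 24), Mul(-6, Pow(t, -1)))) = Add(Rational(-197, 24), Mul(-6, Pow(t, -1))))
Pow(Function('o')(Q), -1) = Pow(Add(Rational(-197, 24), Mul(-6, Pow(-9, -1))), -1) = Pow(Add(Rational(-197, 24), Mul(-6, Rational(-1, 9))), -1) = Pow(Add(Rational(-197, 24), Rational(2, 3)), -1) = Pow(Rational(-181, 24), -1) = Rational(-24, 181)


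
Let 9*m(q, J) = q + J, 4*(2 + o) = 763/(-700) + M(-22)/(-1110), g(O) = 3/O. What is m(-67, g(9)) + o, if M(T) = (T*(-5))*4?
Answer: -3907691/399600 ≈ -9.7790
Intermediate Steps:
M(T) = -20*T (M(T) = -5*T*4 = -20*T)
o = -105299/44400 (o = -2 + (763/(-700) - 20*(-22)/(-1110))/4 = -2 + (763*(-1/700) + 440*(-1/1110))/4 = -2 + (-109/100 - 44/111)/4 = -2 + (¼)*(-16499/11100) = -2 - 16499/44400 = -105299/44400 ≈ -2.3716)
m(q, J) = J/9 + q/9 (m(q, J) = (q + J)/9 = (J + q)/9 = J/9 + q/9)
m(-67, g(9)) + o = ((3/9)/9 + (⅑)*(-67)) - 105299/44400 = ((3*(⅑))/9 - 67/9) - 105299/44400 = ((⅑)*(⅓) - 67/9) - 105299/44400 = (1/27 - 67/9) - 105299/44400 = -200/27 - 105299/44400 = -3907691/399600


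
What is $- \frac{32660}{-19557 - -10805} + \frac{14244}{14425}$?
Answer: $\frac{148945997}{31561900} \approx 4.7192$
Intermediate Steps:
$- \frac{32660}{-19557 - -10805} + \frac{14244}{14425} = - \frac{32660}{-19557 + 10805} + 14244 \cdot \frac{1}{14425} = - \frac{32660}{-8752} + \frac{14244}{14425} = \left(-32660\right) \left(- \frac{1}{8752}\right) + \frac{14244}{14425} = \frac{8165}{2188} + \frac{14244}{14425} = \frac{148945997}{31561900}$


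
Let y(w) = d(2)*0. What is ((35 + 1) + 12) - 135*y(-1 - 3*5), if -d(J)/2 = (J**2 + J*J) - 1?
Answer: 48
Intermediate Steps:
d(J) = 2 - 4*J**2 (d(J) = -2*((J**2 + J*J) - 1) = -2*((J**2 + J**2) - 1) = -2*(2*J**2 - 1) = -2*(-1 + 2*J**2) = 2 - 4*J**2)
y(w) = 0 (y(w) = (2 - 4*2**2)*0 = (2 - 4*4)*0 = (2 - 16)*0 = -14*0 = 0)
((35 + 1) + 12) - 135*y(-1 - 3*5) = ((35 + 1) + 12) - 135*0 = (36 + 12) + 0 = 48 + 0 = 48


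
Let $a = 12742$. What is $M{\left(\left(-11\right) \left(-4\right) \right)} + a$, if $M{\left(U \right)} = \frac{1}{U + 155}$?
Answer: $\frac{2535659}{199} \approx 12742.0$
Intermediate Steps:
$M{\left(U \right)} = \frac{1}{155 + U}$
$M{\left(\left(-11\right) \left(-4\right) \right)} + a = \frac{1}{155 - -44} + 12742 = \frac{1}{155 + 44} + 12742 = \frac{1}{199} + 12742 = \frac{2535659}{199}$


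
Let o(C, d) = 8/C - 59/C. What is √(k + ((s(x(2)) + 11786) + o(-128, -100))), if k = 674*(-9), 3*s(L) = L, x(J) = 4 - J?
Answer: √13181334/48 ≈ 75.638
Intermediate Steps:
o(C, d) = -51/C
s(L) = L/3
k = -6066
√(k + ((s(x(2)) + 11786) + o(-128, -100))) = √(-6066 + (((4 - 1*2)/3 + 11786) - 51/(-128))) = √(-6066 + (((4 - 2)/3 + 11786) - 51*(-1/128))) = √(-6066 + (((⅓)*2 + 11786) + 51/128)) = √(-6066 + ((⅔ + 11786) + 51/128)) = √(-6066 + (35360/3 + 51/128)) = √(-6066 + 4526233/384) = √(2196889/384) = √13181334/48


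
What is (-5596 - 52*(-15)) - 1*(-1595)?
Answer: -3221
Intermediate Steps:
(-5596 - 52*(-15)) - 1*(-1595) = (-5596 + 780) + 1595 = -4816 + 1595 = -3221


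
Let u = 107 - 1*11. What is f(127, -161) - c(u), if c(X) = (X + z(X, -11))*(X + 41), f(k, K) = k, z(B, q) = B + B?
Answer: -39329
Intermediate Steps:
z(B, q) = 2*B
u = 96 (u = 107 - 11 = 96)
c(X) = 3*X*(41 + X) (c(X) = (X + 2*X)*(X + 41) = (3*X)*(41 + X) = 3*X*(41 + X))
f(127, -161) - c(u) = 127 - 3*96*(41 + 96) = 127 - 3*96*137 = 127 - 1*39456 = 127 - 39456 = -39329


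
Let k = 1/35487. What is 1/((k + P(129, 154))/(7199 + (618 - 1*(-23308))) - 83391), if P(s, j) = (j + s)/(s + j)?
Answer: -1104532875/92108100943637 ≈ -1.1992e-5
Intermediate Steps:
k = 1/35487 ≈ 2.8179e-5
P(s, j) = 1 (P(s, j) = (j + s)/(j + s) = 1)
1/((k + P(129, 154))/(7199 + (618 - 1*(-23308))) - 83391) = 1/((1/35487 + 1)/(7199 + (618 - 1*(-23308))) - 83391) = 1/(35488/(35487*(7199 + (618 + 23308))) - 83391) = 1/(35488/(35487*(7199 + 23926)) - 83391) = 1/((35488/35487)/31125 - 83391) = 1/((35488/35487)*(1/31125) - 83391) = 1/(35488/1104532875 - 83391) = 1/(-92108100943637/1104532875) = -1104532875/92108100943637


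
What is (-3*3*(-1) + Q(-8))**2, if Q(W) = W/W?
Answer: 100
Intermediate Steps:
Q(W) = 1
(-3*3*(-1) + Q(-8))**2 = (-3*3*(-1) + 1)**2 = (-9*(-1) + 1)**2 = (9 + 1)**2 = 10**2 = 100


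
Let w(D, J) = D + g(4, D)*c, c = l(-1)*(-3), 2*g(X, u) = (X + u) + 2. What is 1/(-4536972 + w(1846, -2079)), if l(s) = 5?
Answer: -1/4549016 ≈ -2.1983e-7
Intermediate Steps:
g(X, u) = 1 + X/2 + u/2 (g(X, u) = ((X + u) + 2)/2 = (2 + X + u)/2 = 1 + X/2 + u/2)
c = -15 (c = 5*(-3) = -15)
w(D, J) = -45 - 13*D/2 (w(D, J) = D + (1 + (½)*4 + D/2)*(-15) = D + (1 + 2 + D/2)*(-15) = D + (3 + D/2)*(-15) = D + (-45 - 15*D/2) = -45 - 13*D/2)
1/(-4536972 + w(1846, -2079)) = 1/(-4536972 + (-45 - 13/2*1846)) = 1/(-4536972 + (-45 - 11999)) = 1/(-4536972 - 12044) = 1/(-4549016) = -1/4549016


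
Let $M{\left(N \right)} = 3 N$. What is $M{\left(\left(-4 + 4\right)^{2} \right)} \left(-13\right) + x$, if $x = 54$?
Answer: $54$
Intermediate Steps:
$M{\left(\left(-4 + 4\right)^{2} \right)} \left(-13\right) + x = 3 \left(-4 + 4\right)^{2} \left(-13\right) + 54 = 3 \cdot 0^{2} \left(-13\right) + 54 = 3 \cdot 0 \left(-13\right) + 54 = 0 \left(-13\right) + 54 = 0 + 54 = 54$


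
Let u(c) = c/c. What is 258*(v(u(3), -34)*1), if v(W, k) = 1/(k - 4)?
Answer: -129/19 ≈ -6.7895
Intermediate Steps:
u(c) = 1
v(W, k) = 1/(-4 + k)
258*(v(u(3), -34)*1) = 258*(1/(-4 - 34)) = 258*(1/(-38)) = 258*(-1/38*1) = 258*(-1/38) = -129/19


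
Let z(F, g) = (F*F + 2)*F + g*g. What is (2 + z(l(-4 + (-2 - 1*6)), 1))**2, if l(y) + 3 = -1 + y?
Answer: 17015625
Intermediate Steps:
l(y) = -4 + y (l(y) = -3 + (-1 + y) = -4 + y)
z(F, g) = g**2 + F*(2 + F**2) (z(F, g) = (F**2 + 2)*F + g**2 = (2 + F**2)*F + g**2 = F*(2 + F**2) + g**2 = g**2 + F*(2 + F**2))
(2 + z(l(-4 + (-2 - 1*6)), 1))**2 = (2 + ((-4 + (-4 + (-2 - 1*6)))**3 + 1**2 + 2*(-4 + (-4 + (-2 - 1*6)))))**2 = (2 + ((-4 + (-4 + (-2 - 6)))**3 + 1 + 2*(-4 + (-4 + (-2 - 6)))))**2 = (2 + ((-4 + (-4 - 8))**3 + 1 + 2*(-4 + (-4 - 8))))**2 = (2 + ((-4 - 12)**3 + 1 + 2*(-4 - 12)))**2 = (2 + ((-16)**3 + 1 + 2*(-16)))**2 = (2 + (-4096 + 1 - 32))**2 = (2 - 4127)**2 = (-4125)**2 = 17015625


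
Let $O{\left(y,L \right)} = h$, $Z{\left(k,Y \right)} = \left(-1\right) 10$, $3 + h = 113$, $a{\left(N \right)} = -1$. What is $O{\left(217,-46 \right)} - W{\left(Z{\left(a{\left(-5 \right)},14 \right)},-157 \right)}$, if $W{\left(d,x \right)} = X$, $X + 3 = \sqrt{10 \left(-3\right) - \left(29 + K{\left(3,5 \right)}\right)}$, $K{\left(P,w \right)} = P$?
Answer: $113 - i \sqrt{62} \approx 113.0 - 7.874 i$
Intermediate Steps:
$h = 110$ ($h = -3 + 113 = 110$)
$Z{\left(k,Y \right)} = -10$
$O{\left(y,L \right)} = 110$
$X = -3 + i \sqrt{62}$ ($X = -3 + \sqrt{10 \left(-3\right) - 32} = -3 + \sqrt{-30 - 32} = -3 + \sqrt{-62} = -3 + i \sqrt{62} \approx -3.0 + 7.874 i$)
$W{\left(d,x \right)} = -3 + i \sqrt{62}$
$O{\left(217,-46 \right)} - W{\left(Z{\left(a{\left(-5 \right)},14 \right)},-157 \right)} = 110 - \left(-3 + i \sqrt{62}\right) = 110 + \left(3 - i \sqrt{62}\right) = 113 - i \sqrt{62}$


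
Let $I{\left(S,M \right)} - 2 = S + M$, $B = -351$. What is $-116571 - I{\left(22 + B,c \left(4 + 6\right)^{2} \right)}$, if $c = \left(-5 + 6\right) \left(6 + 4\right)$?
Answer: $-117244$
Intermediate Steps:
$c = 10$ ($c = 1 \cdot 10 = 10$)
$I{\left(S,M \right)} = 2 + M + S$ ($I{\left(S,M \right)} = 2 + \left(S + M\right) = 2 + \left(M + S\right) = 2 + M + S$)
$-116571 - I{\left(22 + B,c \left(4 + 6\right)^{2} \right)} = -116571 - \left(2 + 10 \left(4 + 6\right)^{2} + \left(22 - 351\right)\right) = -116571 - \left(2 + 10 \cdot 10^{2} - 329\right) = -116571 - \left(2 + 10 \cdot 100 - 329\right) = -116571 - \left(2 + 1000 - 329\right) = -116571 - 673 = -117244$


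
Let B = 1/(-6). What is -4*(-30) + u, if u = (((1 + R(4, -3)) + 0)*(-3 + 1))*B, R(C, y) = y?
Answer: 358/3 ≈ 119.33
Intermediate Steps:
B = -⅙ ≈ -0.16667
u = -⅔ (u = (((1 - 3) + 0)*(-3 + 1))*(-⅙) = ((-2 + 0)*(-2))*(-⅙) = -2*(-2)*(-⅙) = 4*(-⅙) = -⅔ ≈ -0.66667)
-4*(-30) + u = -4*(-30) - ⅔ = 120 - ⅔ = 358/3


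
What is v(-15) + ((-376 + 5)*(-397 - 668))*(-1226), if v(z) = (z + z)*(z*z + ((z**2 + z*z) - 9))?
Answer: -484430970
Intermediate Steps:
v(z) = 2*z*(-9 + 3*z**2) (v(z) = (2*z)*(z**2 + ((z**2 + z**2) - 9)) = (2*z)*(z**2 + (2*z**2 - 9)) = (2*z)*(z**2 + (-9 + 2*z**2)) = (2*z)*(-9 + 3*z**2) = 2*z*(-9 + 3*z**2))
v(-15) + ((-376 + 5)*(-397 - 668))*(-1226) = 6*(-15)*(-3 + (-15)**2) + ((-376 + 5)*(-397 - 668))*(-1226) = 6*(-15)*(-3 + 225) - 371*(-1065)*(-1226) = 6*(-15)*222 + 395115*(-1226) = -19980 - 484410990 = -484430970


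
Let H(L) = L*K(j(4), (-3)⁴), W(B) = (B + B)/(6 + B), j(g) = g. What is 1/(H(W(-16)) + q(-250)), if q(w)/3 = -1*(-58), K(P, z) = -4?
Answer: 5/806 ≈ 0.0062035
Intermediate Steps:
W(B) = 2*B/(6 + B) (W(B) = (2*B)/(6 + B) = 2*B/(6 + B))
H(L) = -4*L (H(L) = L*(-4) = -4*L)
q(w) = 174 (q(w) = 3*(-1*(-58)) = 3*58 = 174)
1/(H(W(-16)) + q(-250)) = 1/(-8*(-16)/(6 - 16) + 174) = 1/(-8*(-16)/(-10) + 174) = 1/(-8*(-16)*(-1)/10 + 174) = 1/(-4*16/5 + 174) = 1/(-64/5 + 174) = 1/(806/5) = 5/806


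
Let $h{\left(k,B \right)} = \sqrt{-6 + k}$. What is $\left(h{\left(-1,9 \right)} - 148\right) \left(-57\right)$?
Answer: $8436 - 57 i \sqrt{7} \approx 8436.0 - 150.81 i$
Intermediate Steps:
$\left(h{\left(-1,9 \right)} - 148\right) \left(-57\right) = \left(\sqrt{-6 - 1} - 148\right) \left(-57\right) = \left(\sqrt{-7} - 148\right) \left(-57\right) = \left(i \sqrt{7} - 148\right) \left(-57\right) = \left(-148 + i \sqrt{7}\right) \left(-57\right) = 8436 - 57 i \sqrt{7}$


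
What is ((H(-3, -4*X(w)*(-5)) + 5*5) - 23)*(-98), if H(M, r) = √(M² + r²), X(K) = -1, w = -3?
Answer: -196 - 98*√409 ≈ -2177.9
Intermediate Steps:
((H(-3, -4*X(w)*(-5)) + 5*5) - 23)*(-98) = ((√((-3)² + (-4*(-1)*(-5))²) + 5*5) - 23)*(-98) = ((√(9 + (4*(-5))²) + 25) - 23)*(-98) = ((√(9 + (-20)²) + 25) - 23)*(-98) = ((√(9 + 400) + 25) - 23)*(-98) = ((√409 + 25) - 23)*(-98) = ((25 + √409) - 23)*(-98) = (2 + √409)*(-98) = -196 - 98*√409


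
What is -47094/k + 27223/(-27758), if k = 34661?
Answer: -2250811655/962120038 ≈ -2.3394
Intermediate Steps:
-47094/k + 27223/(-27758) = -47094/34661 + 27223/(-27758) = -47094*1/34661 + 27223*(-1/27758) = -47094/34661 - 27223/27758 = -2250811655/962120038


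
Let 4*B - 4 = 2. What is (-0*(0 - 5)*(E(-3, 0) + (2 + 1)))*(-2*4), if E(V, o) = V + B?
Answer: 0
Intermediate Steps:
B = 3/2 (B = 1 + (1/4)*2 = 1 + 1/2 = 3/2 ≈ 1.5000)
E(V, o) = 3/2 + V (E(V, o) = V + 3/2 = 3/2 + V)
(-0*(0 - 5)*(E(-3, 0) + (2 + 1)))*(-2*4) = (-0*(0 - 5)*((3/2 - 3) + (2 + 1)))*(-2*4) = -0*(-5*(-3/2 + 3))*(-8) = -0*(-5*3/2)*(-8) = -0*(-15)/2*(-8) = -4*0*(-8) = 0*(-8) = 0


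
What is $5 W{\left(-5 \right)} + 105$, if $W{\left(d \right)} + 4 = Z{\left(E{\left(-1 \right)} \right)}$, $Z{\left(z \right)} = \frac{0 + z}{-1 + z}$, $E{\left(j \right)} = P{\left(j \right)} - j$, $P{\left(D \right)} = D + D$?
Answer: $\frac{175}{2} \approx 87.5$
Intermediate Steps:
$P{\left(D \right)} = 2 D$
$E{\left(j \right)} = j$ ($E{\left(j \right)} = 2 j - j = j$)
$Z{\left(z \right)} = \frac{z}{-1 + z}$
$W{\left(d \right)} = - \frac{7}{2}$ ($W{\left(d \right)} = -4 - \frac{1}{-1 - 1} = -4 - \frac{1}{-2} = -4 - - \frac{1}{2} = -4 + \frac{1}{2} = - \frac{7}{2}$)
$5 W{\left(-5 \right)} + 105 = 5 \left(- \frac{7}{2}\right) + 105 = - \frac{35}{2} + 105 = \frac{175}{2}$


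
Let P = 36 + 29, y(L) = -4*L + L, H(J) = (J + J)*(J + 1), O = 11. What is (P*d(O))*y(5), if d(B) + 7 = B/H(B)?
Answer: 54275/8 ≈ 6784.4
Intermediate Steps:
H(J) = 2*J*(1 + J) (H(J) = (2*J)*(1 + J) = 2*J*(1 + J))
d(B) = -7 + 1/(2*(1 + B)) (d(B) = -7 + B/((2*B*(1 + B))) = -7 + B*(1/(2*B*(1 + B))) = -7 + 1/(2*(1 + B)))
y(L) = -3*L
P = 65
(P*d(O))*y(5) = (65*((-13 - 14*11)/(2*(1 + 11))))*(-3*5) = (65*((1/2)*(-13 - 154)/12))*(-15) = (65*((1/2)*(1/12)*(-167)))*(-15) = (65*(-167/24))*(-15) = -10855/24*(-15) = 54275/8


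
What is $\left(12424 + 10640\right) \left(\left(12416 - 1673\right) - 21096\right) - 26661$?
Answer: $-238808253$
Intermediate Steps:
$\left(12424 + 10640\right) \left(\left(12416 - 1673\right) - 21096\right) - 26661 = 23064 \left(\left(12416 - 1673\right) - 21096\right) - 26661 = 23064 \left(10743 - 21096\right) - 26661 = 23064 \left(-10353\right) - 26661 = -238781592 - 26661 = -238808253$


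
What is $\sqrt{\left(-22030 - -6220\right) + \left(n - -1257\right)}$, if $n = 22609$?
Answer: $2 \sqrt{2014} \approx 89.755$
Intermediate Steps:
$\sqrt{\left(-22030 - -6220\right) + \left(n - -1257\right)} = \sqrt{\left(-22030 - -6220\right) + \left(22609 - -1257\right)} = \sqrt{\left(-22030 + 6220\right) + \left(22609 + 1257\right)} = \sqrt{-15810 + 23866} = \sqrt{8056} = 2 \sqrt{2014}$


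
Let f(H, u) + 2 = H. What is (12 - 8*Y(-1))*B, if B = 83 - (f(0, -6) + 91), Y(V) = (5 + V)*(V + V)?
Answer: -456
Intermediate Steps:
f(H, u) = -2 + H
Y(V) = 2*V*(5 + V) (Y(V) = (5 + V)*(2*V) = 2*V*(5 + V))
B = -6 (B = 83 - ((-2 + 0) + 91) = 83 - (-2 + 91) = 83 - 1*89 = 83 - 89 = -6)
(12 - 8*Y(-1))*B = (12 - 16*(-1)*(5 - 1))*(-6) = (12 - 16*(-1)*4)*(-6) = (12 - 8*(-8))*(-6) = (12 + 64)*(-6) = 76*(-6) = -456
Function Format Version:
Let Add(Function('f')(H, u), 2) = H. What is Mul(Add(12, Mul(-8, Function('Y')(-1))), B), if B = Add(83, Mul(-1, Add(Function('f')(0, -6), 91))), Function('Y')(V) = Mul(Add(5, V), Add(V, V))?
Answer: -456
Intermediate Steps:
Function('f')(H, u) = Add(-2, H)
Function('Y')(V) = Mul(2, V, Add(5, V)) (Function('Y')(V) = Mul(Add(5, V), Mul(2, V)) = Mul(2, V, Add(5, V)))
B = -6 (B = Add(83, Mul(-1, Add(Add(-2, 0), 91))) = Add(83, Mul(-1, Add(-2, 91))) = Add(83, Mul(-1, 89)) = Add(83, -89) = -6)
Mul(Add(12, Mul(-8, Function('Y')(-1))), B) = Mul(Add(12, Mul(-8, Mul(2, -1, Add(5, -1)))), -6) = Mul(Add(12, Mul(-8, Mul(2, -1, 4))), -6) = Mul(Add(12, Mul(-8, -8)), -6) = Mul(Add(12, 64), -6) = Mul(76, -6) = -456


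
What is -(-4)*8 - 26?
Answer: 6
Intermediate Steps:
-(-4)*8 - 26 = -4*(-8) - 26 = 32 - 26 = 6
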